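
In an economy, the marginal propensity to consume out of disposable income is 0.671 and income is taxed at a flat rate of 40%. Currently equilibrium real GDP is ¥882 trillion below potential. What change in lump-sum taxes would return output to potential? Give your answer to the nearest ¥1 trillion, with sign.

−¥785 trillion

Spending multiplier = 1/(1 − c(1−t)) = 1/(1 − 0.671×0.6) = 1/0.5974 ≈ 1.674.
Tax multiplier = −c·k = −0.671/0.5974 ≈ −1.123. Need ΔY = +¥882 trillion, so ΔT = ΔY/(−c·k) = −(+¥882 trillion) × 0.5974 / 0.671 ≈ −¥785 trillion.
The government should cut lump-sum taxes by ¥785 trillion.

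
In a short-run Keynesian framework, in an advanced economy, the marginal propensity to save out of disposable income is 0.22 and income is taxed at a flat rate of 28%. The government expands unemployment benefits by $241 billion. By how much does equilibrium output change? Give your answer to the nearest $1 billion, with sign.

MPC = 1 − MPS = 1 − 0.22 = 0.78.
The transfer change shifts disposable income by +$241 billion, so first-round consumption changes by c·ΔTR = 0.78 × (+$241 billion) = +$187.98 billion.
Expenditure multiplier = 1/(1 − c(1−t)) = 1/(1 − 0.78×0.72) = 1/0.4384 ≈ 2.281.
The transfer multiplier is c × k ≈ 1.779, so ΔY = k × (c·ΔTR) = (+$187.98 billion) / 0.4384 ≈ +$429 billion.

+$429 billion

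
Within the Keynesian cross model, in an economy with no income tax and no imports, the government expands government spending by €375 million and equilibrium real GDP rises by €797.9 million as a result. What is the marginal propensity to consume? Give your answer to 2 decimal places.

Implied spending multiplier k = ΔY/ΔG = 797.9/375 ≈ 2.1277.
Since k = 1/(1 − MPC), MPC = 1 − 1/k = 1 − ΔG/ΔY = 1 − 375/797.9 ≈ 0.53.

0.53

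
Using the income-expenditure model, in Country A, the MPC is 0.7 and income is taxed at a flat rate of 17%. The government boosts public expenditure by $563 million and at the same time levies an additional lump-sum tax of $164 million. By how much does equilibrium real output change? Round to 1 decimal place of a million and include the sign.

Expenditure multiplier = 1/(1 − c(1−t)) = 1/(1 − 0.7×0.83) = 1/0.419 ≈ 2.387.
ΔG contributes k·ΔG = (+$563 million) / 0.419 ≈ +$1,343.7 million.
ΔT of +$164 million changes first-round spending by −c·ΔT = −$114.8 million, contributing k·(−c·ΔT) = (−$114.8 million) / 0.419 ≈ −$274 million.
Net ΔY = k(ΔG − c·ΔT) = (+$448.2 million) / 0.419 ≈ +$1,069.7 million.

+$1,069.7 million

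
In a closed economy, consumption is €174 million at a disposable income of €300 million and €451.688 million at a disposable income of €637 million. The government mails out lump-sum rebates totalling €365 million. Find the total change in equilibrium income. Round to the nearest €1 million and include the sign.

+€1,709 million

MPC = ΔC/ΔYd = (451.688 − 174)/(637 − 300) = 277.688/337 = 0.824.
A lump-sum tax change of −€365 million shifts disposable income by +€365 million; first-round consumption changes by −c × ΔT = −0.824 × (−€365 million) = +€300.76 million.
Expenditure multiplier = 1/(1 − MPC) = 1/(1 − 0.824) = 1/0.176 ≈ 5.682.
The tax multiplier is −c × k ≈ −4.682, so ΔY = k × (−c·ΔT) = (+€300.76 million) / 0.176 ≈ +€1,709 million.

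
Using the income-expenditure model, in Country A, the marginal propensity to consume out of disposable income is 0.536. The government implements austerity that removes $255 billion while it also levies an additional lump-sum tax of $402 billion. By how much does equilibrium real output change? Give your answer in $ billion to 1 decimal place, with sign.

Expenditure multiplier = 1/(1 − MPC) = 1/(1 − 0.536) = 1/0.464 ≈ 2.155.
ΔG contributes k·ΔG = (−$255 billion) / 0.464 ≈ −$549.6 billion.
ΔT of +$402 billion changes first-round spending by −c·ΔT = −$215.472 billion, contributing k·(−c·ΔT) = (−$215.472 billion) / 0.464 ≈ −$464.4 billion.
Net ΔY = k(ΔG − c·ΔT) = (−$470.472 billion) / 0.464 ≈ −$1,013.9 billion.

−$1,013.9 billion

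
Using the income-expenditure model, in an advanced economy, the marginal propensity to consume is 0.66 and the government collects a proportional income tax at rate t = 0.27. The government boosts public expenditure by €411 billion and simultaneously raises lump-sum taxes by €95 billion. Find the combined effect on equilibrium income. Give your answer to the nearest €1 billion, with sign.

Expenditure multiplier = 1/(1 − c(1−t)) = 1/(1 − 0.66×0.73) = 1/0.5182 ≈ 1.93.
ΔG contributes k·ΔG = (+€411 billion) / 0.5182 ≈ +€793.1 billion.
ΔT of +€95 billion changes first-round spending by −c·ΔT = −€62.7 billion, contributing k·(−c·ΔT) = (−€62.7 billion) / 0.5182 ≈ −€121 billion.
Net ΔY = k(ΔG − c·ΔT) = (+€348.3 billion) / 0.5182 ≈ +€672 billion.

+€672 billion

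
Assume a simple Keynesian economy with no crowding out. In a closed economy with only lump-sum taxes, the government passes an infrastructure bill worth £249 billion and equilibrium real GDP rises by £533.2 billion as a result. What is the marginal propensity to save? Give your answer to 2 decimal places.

Implied spending multiplier k = ΔY/ΔG = 533.2/249 ≈ 2.1414.
Since k = 1/(1 − MPC), MPC = 1 − 1/k = 1 − ΔG/ΔY = 1 − 249/533.2 ≈ 0.53.
MPS = 1 − MPC = 0.47.

0.47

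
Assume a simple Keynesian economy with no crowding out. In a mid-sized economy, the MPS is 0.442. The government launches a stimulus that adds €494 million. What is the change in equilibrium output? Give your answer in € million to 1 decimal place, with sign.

+€1,117.6 million

MPC = 1 − MPS = 1 − 0.442 = 0.558.
Expenditure multiplier = 1/(1 − MPC) = 1/(1 − 0.558) = 1/0.442 ≈ 2.262.
ΔY = k × ΔG = (+€494 million) / 0.442 ≈ +€1,117.6 million.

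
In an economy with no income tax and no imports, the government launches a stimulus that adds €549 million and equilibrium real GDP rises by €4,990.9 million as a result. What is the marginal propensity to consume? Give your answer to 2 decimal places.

Implied spending multiplier k = ΔY/ΔG = 4,990.9/549 ≈ 9.0909.
Since k = 1/(1 − MPC), MPC = 1 − 1/k = 1 − ΔG/ΔY = 1 − 549/4,990.9 ≈ 0.89.

0.89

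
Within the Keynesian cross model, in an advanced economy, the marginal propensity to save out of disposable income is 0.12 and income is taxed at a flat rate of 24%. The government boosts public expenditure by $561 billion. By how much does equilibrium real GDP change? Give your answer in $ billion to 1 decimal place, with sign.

+$1,693.8 billion

MPC = 1 − MPS = 1 − 0.12 = 0.88.
Expenditure multiplier = 1/(1 − c(1−t)) = 1/(1 − 0.88×0.76) = 1/0.3312 ≈ 3.019.
ΔY = k × ΔG = (+$561 billion) / 0.3312 ≈ +$1,693.8 billion.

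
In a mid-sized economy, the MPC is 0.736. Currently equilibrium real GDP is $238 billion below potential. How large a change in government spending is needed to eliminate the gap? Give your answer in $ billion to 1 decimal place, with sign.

Spending multiplier = 1/(1 − MPC) = 1/(1 − 0.736) = 1/0.264 ≈ 3.788.
Need ΔY = +$238 billion, so ΔG = ΔY/k = (+$238 billion) × 0.264 ≈ +$62.8 billion.
The government should increase government spending by $62.8 billion.

+$62.8 billion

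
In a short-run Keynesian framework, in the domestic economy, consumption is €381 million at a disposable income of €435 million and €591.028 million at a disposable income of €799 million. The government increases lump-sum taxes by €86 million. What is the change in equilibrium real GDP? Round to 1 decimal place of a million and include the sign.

MPC = ΔC/ΔYd = (591.028 − 381)/(799 − 435) = 210.028/364 = 0.577.
A lump-sum tax change of +€86 million shifts disposable income by −€86 million; first-round consumption changes by −c × ΔT = −0.577 × (+€86 million) = −€49.622 million.
Expenditure multiplier = 1/(1 − MPC) = 1/(1 − 0.577) = 1/0.423 ≈ 2.364.
The tax multiplier is −c × k ≈ −1.364, so ΔY = k × (−c·ΔT) = (−€49.622 million) / 0.423 ≈ −€117.3 million.

−€117.3 million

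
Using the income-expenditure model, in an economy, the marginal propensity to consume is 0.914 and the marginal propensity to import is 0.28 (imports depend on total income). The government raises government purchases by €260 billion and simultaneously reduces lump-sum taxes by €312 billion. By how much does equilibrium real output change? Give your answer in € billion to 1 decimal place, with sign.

Expenditure multiplier = 1/(1 − c + m) = 1/(1 − 0.914 + 0.28) = 1/0.366 ≈ 2.732.
ΔG contributes k·ΔG = (+€260 billion) / 0.366 ≈ +€710.4 billion.
ΔT of −€312 billion changes first-round spending by −c·ΔT = +€285.168 billion, contributing k·(−c·ΔT) = (+€285.168 billion) / 0.366 ≈ +€779.1 billion.
Net ΔY = k(ΔG − c·ΔT) = (+€545.168 billion) / 0.366 ≈ +€1,489.5 billion.

+€1,489.5 billion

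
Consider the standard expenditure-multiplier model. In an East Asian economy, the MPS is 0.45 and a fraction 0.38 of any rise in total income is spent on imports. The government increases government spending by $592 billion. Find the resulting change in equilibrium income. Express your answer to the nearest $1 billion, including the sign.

+$713 billion

MPC = 1 − MPS = 1 − 0.45 = 0.55.
Spending multiplier = 1/(1 − c + m) = 1/(1 − 0.55 + 0.38) = 1/0.83 ≈ 1.205.
ΔY = k × ΔG = (+$592 billion) / 0.83 ≈ +$713 billion.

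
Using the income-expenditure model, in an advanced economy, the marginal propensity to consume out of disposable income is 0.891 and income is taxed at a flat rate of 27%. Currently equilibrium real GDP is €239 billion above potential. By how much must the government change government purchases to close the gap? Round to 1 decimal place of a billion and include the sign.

Spending multiplier = 1/(1 − c(1−t)) = 1/(1 − 0.891×0.73) = 1/0.34957 ≈ 2.861.
Need ΔY = −€239 billion, so ΔG = ΔY/k = (−€239 billion) × 0.34957 ≈ −€83.5 billion.
The government should cut government purchases by €83.5 billion.

−€83.5 billion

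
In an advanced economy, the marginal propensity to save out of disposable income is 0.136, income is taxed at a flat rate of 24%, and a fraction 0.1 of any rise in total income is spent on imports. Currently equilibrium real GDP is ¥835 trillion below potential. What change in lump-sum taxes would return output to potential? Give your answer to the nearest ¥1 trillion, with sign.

MPC = 1 − MPS = 1 − 0.136 = 0.864.
Spending multiplier = 1/(1 − c(1−t) + m) = 1/(1 − 0.864×0.76 + 0.1) = 1/0.44336 ≈ 2.256.
Tax multiplier = −c·k = −0.864/0.44336 ≈ −1.949. Need ΔY = +¥835 trillion, so ΔT = ΔY/(−c·k) = −(+¥835 trillion) × 0.44336 / 0.864 ≈ −¥428 trillion.
The government should cut lump-sum taxes by ¥428 trillion.

−¥428 trillion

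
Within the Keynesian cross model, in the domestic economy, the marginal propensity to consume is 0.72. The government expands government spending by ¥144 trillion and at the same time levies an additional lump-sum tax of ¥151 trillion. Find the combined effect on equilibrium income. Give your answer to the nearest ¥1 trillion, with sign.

Expenditure multiplier = 1/(1 − MPC) = 1/(1 − 0.72) = 1/0.28 ≈ 3.571.
ΔG contributes k·ΔG = (+¥144 trillion) / 0.28 ≈ +¥514.3 trillion.
ΔT of +¥151 trillion changes first-round spending by −c·ΔT = −¥108.72 trillion, contributing k·(−c·ΔT) = (−¥108.72 trillion) / 0.28 ≈ −¥388.3 trillion.
Net ΔY = k(ΔG − c·ΔT) = (+¥35.28 trillion) / 0.28 = +¥126 trillion.

+¥126 trillion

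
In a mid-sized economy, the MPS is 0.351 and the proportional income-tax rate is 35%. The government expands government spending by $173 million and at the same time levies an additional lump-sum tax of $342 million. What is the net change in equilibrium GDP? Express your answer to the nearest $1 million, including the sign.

−$85 million

MPC = 1 − MPS = 1 − 0.351 = 0.649.
Expenditure multiplier = 1/(1 − c(1−t)) = 1/(1 − 0.649×0.65) = 1/0.57815 ≈ 1.73.
ΔG contributes k·ΔG = (+$173 million) / 0.57815 ≈ +$299.2 million.
ΔT of +$342 million changes first-round spending by −c·ΔT = −$221.958 million, contributing k·(−c·ΔT) = (−$221.958 million) / 0.57815 ≈ −$383.9 million.
Net ΔY = k(ΔG − c·ΔT) = (−$48.958 million) / 0.57815 ≈ −$85 million.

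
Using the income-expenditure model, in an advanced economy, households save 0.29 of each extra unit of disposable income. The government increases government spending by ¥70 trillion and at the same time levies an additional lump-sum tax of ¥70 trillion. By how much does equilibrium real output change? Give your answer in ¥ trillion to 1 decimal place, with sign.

MPC = 1 − MPS = 1 − 0.29 = 0.71.
Expenditure multiplier = 1/(1 − MPC) = 1/(1 − 0.71) = 1/0.29 ≈ 3.448.
ΔG contributes k·ΔG = (+¥70 trillion) / 0.29 ≈ +¥241.4 trillion.
ΔT of +¥70 trillion changes first-round spending by −c·ΔT = −¥49.7 trillion, contributing k·(−c·ΔT) = (−¥49.7 trillion) / 0.29 ≈ −¥171.4 trillion.
With ΔG = ΔT and no other leakages, the balanced-budget multiplier is 1, so ΔY = ΔG = +¥70 trillion.

+¥70.0 trillion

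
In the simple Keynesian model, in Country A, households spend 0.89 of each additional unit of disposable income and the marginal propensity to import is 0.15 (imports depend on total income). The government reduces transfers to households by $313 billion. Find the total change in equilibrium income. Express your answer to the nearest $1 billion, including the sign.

−$1,071 billion

The transfer change shifts disposable income by −$313 billion, so first-round consumption changes by c·ΔTR = 0.89 × (−$313 billion) = −$278.57 billion.
Expenditure multiplier = 1/(1 − c + m) = 1/(1 − 0.89 + 0.15) = 1/0.26 ≈ 3.846.
The transfer multiplier is c × k ≈ 3.423, so ΔY = k × (c·ΔTR) = (−$278.57 billion) / 0.26 ≈ −$1,071 billion.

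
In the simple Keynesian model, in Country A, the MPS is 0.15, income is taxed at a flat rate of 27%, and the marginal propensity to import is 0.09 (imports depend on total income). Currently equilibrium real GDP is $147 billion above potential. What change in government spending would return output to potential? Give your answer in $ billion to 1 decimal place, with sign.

−$69.0 billion

MPC = 1 − MPS = 1 − 0.15 = 0.85.
Spending multiplier = 1/(1 − c(1−t) + m) = 1/(1 − 0.85×0.73 + 0.09) = 1/0.4695 ≈ 2.13.
Need ΔY = −$147 billion, so ΔG = ΔY/k = (−$147 billion) × 0.4695 ≈ −$69 billion.
The government should cut government spending by $69 billion.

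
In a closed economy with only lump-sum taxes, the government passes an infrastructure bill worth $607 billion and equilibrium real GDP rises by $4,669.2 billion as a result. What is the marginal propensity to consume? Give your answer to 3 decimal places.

0.870

Implied spending multiplier k = ΔY/ΔG = 4,669.2/607 ≈ 7.6923.
Since k = 1/(1 − MPC), MPC = 1 − 1/k = 1 − ΔG/ΔY = 1 − 607/4,669.2 ≈ 0.870.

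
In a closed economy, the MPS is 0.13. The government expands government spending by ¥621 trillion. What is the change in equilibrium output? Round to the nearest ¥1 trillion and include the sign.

+¥4,777 trillion

MPC = 1 − MPS = 1 − 0.13 = 0.87.
Spending multiplier = 1/(1 − MPC) = 1/(1 − 0.87) = 1/0.13 ≈ 7.692.
ΔY = k × ΔG = (+¥621 trillion) / 0.13 ≈ +¥4,777 trillion.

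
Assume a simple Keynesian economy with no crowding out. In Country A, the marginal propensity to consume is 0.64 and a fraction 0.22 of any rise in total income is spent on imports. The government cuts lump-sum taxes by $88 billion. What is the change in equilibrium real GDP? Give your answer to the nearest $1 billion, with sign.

+$97 billion

A lump-sum tax change of −$88 billion shifts disposable income by +$88 billion; first-round consumption changes by −c × ΔT = −0.64 × (−$88 billion) = +$56.32 billion.
Expenditure multiplier = 1/(1 − c + m) = 1/(1 − 0.64 + 0.22) = 1/0.58 ≈ 1.724.
The tax multiplier is −c × k ≈ −1.103, so ΔY = k × (−c·ΔT) = (+$56.32 billion) / 0.58 ≈ +$97 billion.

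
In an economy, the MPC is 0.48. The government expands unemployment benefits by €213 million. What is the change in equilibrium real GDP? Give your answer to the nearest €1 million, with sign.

The transfer change shifts disposable income by +€213 million, so first-round consumption changes by c·ΔTR = 0.48 × (+€213 million) = +€102.24 million.
Expenditure multiplier = 1/(1 − MPC) = 1/(1 − 0.48) = 1/0.52 ≈ 1.923.
The transfer multiplier is c × k ≈ 0.923, so ΔY = k × (c·ΔTR) = (+€102.24 million) / 0.52 ≈ +€197 million.

+€197 million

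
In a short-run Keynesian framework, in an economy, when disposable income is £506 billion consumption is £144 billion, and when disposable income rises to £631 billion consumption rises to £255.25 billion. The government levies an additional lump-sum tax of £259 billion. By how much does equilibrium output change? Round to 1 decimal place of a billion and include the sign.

MPC = ΔC/ΔYd = (255.25 − 144)/(631 − 506) = 111.25/125 = 0.89.
A lump-sum tax change of +£259 billion shifts disposable income by −£259 billion; first-round consumption changes by −c × ΔT = −0.89 × (+£259 billion) = −£230.51 billion.
Expenditure multiplier = 1/(1 − MPC) = 1/(1 − 0.89) = 1/0.11 ≈ 9.091.
The tax multiplier is −c × k ≈ −8.091, so ΔY = k × (−c·ΔT) = (−£230.51 billion) / 0.11 ≈ −£2,095.5 billion.

−£2,095.5 billion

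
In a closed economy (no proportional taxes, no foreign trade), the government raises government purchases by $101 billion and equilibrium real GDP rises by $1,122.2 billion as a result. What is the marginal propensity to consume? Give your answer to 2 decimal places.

Implied spending multiplier k = ΔY/ΔG = 1,122.2/101 ≈ 11.1109.
Since k = 1/(1 − MPC), MPC = 1 − 1/k = 1 − ΔG/ΔY = 1 − 101/1,122.2 ≈ 0.91.

0.91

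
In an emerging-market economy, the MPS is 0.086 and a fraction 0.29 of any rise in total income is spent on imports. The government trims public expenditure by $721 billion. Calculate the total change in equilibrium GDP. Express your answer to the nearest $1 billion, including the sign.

−$1,918 billion

MPC = 1 − MPS = 1 − 0.086 = 0.914.
Expenditure multiplier = 1/(1 − c + m) = 1/(1 − 0.914 + 0.29) = 1/0.376 ≈ 2.66.
ΔY = k × ΔG = (−$721 billion) / 0.376 ≈ −$1,918 billion.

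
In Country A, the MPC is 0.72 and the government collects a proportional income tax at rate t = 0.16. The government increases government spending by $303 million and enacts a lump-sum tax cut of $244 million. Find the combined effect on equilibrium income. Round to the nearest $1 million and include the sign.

+$1,211 million

Expenditure multiplier = 1/(1 − c(1−t)) = 1/(1 − 0.72×0.84) = 1/0.3952 ≈ 2.53.
ΔG contributes k·ΔG = (+$303 million) / 0.3952 ≈ +$766.7 million.
ΔT of −$244 million changes first-round spending by −c·ΔT = +$175.68 million, contributing k·(−c·ΔT) = (+$175.68 million) / 0.3952 ≈ +$444.5 million.
Net ΔY = k(ΔG − c·ΔT) = (+$478.68 million) / 0.3952 ≈ +$1,211 million.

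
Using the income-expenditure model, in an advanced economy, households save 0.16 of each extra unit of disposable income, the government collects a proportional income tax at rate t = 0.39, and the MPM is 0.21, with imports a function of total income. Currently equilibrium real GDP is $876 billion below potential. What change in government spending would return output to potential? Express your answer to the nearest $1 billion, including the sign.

MPC = 1 − MPS = 1 − 0.16 = 0.84.
Spending multiplier = 1/(1 − c(1−t) + m) = 1/(1 − 0.84×0.61 + 0.21) = 1/0.6976 ≈ 1.433.
Need ΔY = +$876 billion, so ΔG = ΔY/k = (+$876 billion) × 0.6976 ≈ +$611 billion.
The government should increase government spending by $611 billion.

+$611 billion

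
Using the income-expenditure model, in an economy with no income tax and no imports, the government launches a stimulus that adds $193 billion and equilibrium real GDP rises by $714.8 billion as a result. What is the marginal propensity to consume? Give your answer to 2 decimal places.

Implied spending multiplier k = ΔY/ΔG = 714.8/193 ≈ 3.7036.
Since k = 1/(1 − MPC), MPC = 1 − 1/k = 1 − ΔG/ΔY = 1 − 193/714.8 ≈ 0.73.

0.73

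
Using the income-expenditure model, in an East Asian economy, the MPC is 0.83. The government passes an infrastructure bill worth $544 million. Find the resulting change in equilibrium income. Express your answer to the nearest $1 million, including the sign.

Spending multiplier = 1/(1 − MPC) = 1/(1 − 0.83) = 1/0.17 ≈ 5.882.
ΔY = k × ΔG = (+$544 million) / 0.17 = +$3,200 million.

+$3,200 million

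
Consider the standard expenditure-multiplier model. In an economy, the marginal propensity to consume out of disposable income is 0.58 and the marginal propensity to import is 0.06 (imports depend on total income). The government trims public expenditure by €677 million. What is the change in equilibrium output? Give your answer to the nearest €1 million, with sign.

Government-spending multiplier = 1/(1 − c + m) = 1/(1 − 0.58 + 0.06) = 1/0.48 ≈ 2.083.
ΔY = k × ΔG = (−€677 million) / 0.48 ≈ −€1,410 million.

−€1,410 million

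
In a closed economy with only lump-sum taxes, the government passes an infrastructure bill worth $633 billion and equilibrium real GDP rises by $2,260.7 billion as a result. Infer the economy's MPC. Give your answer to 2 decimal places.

0.72

Implied spending multiplier k = ΔY/ΔG = 2,260.7/633 ≈ 3.5714.
Since k = 1/(1 − MPC), MPC = 1 − 1/k = 1 − ΔG/ΔY = 1 − 633/2,260.7 ≈ 0.72.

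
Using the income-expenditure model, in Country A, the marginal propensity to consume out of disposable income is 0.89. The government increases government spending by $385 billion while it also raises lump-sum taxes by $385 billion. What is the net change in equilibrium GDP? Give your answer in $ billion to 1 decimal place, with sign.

+$385.0 billion

Expenditure multiplier = 1/(1 − MPC) = 1/(1 − 0.89) = 1/0.11 ≈ 9.091.
ΔG contributes k·ΔG = (+$385 billion) / 0.11 = +$3,500 billion.
ΔT of +$385 billion changes first-round spending by −c·ΔT = −$342.65 billion, contributing k·(−c·ΔT) = (−$342.65 billion) / 0.11 = −$3,115 billion.
With ΔG = ΔT and no other leakages, the balanced-budget multiplier is 1, so ΔY = ΔG = +$385 billion.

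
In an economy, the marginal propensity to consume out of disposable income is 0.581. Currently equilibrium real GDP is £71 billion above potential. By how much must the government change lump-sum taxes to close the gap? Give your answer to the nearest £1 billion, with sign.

Spending multiplier = 1/(1 − MPC) = 1/(1 − 0.581) = 1/0.419 ≈ 2.387.
Tax multiplier = −c·k = −0.581/0.419 ≈ −1.387. Need ΔY = −£71 billion, so ΔT = ΔY/(−c·k) = −(−£71 billion) × 0.419 / 0.581 ≈ +£51 billion.
The government should raise lump-sum taxes by £51 billion.

+£51 billion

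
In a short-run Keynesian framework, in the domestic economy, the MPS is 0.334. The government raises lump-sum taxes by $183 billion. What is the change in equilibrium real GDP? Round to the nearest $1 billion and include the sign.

MPC = 1 − MPS = 1 − 0.334 = 0.666.
A lump-sum tax change of +$183 billion shifts disposable income by −$183 billion; first-round consumption changes by −c × ΔT = −0.666 × (+$183 billion) = −$121.878 billion.
Expenditure multiplier = 1/(1 − MPC) = 1/(1 − 0.666) = 1/0.334 ≈ 2.994.
The tax multiplier is −c × k ≈ −1.994, so ΔY = k × (−c·ΔT) = (−$121.878 billion) / 0.334 ≈ −$365 billion.

−$365 billion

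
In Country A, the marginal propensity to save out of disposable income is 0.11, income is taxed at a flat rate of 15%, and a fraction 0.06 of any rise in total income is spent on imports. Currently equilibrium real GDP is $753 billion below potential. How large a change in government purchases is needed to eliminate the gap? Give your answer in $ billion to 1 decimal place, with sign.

+$228.5 billion

MPC = 1 − MPS = 1 − 0.11 = 0.89.
Spending multiplier = 1/(1 − c(1−t) + m) = 1/(1 − 0.89×0.85 + 0.06) = 1/0.3035 ≈ 3.295.
Need ΔY = +$753 billion, so ΔG = ΔY/k = (+$753 billion) × 0.3035 ≈ +$228.5 billion.
The government should increase government purchases by $228.5 billion.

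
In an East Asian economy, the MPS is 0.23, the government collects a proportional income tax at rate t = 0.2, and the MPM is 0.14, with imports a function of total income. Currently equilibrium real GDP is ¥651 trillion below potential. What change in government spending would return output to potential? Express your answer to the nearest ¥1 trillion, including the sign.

MPC = 1 − MPS = 1 − 0.23 = 0.77.
Spending multiplier = 1/(1 − c(1−t) + m) = 1/(1 − 0.77×0.8 + 0.14) = 1/0.524 ≈ 1.908.
Need ΔY = +¥651 trillion, so ΔG = ΔY/k = (+¥651 trillion) × 0.524 ≈ +¥341 trillion.
The government should increase government spending by ¥341 trillion.

+¥341 trillion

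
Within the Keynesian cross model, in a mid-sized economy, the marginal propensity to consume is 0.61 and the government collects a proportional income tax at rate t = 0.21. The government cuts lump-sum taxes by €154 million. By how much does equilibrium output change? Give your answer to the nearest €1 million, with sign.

+€181 million

A lump-sum tax change of −€154 million shifts disposable income by +€154 million; first-round consumption changes by −c × ΔT = −0.61 × (−€154 million) = +€93.94 million.
Expenditure multiplier = 1/(1 − c(1−t)) = 1/(1 − 0.61×0.79) = 1/0.5181 ≈ 1.93.
The tax multiplier is −c × k ≈ −1.177, so ΔY = k × (−c·ΔT) = (+€93.94 million) / 0.5181 ≈ +€181 million.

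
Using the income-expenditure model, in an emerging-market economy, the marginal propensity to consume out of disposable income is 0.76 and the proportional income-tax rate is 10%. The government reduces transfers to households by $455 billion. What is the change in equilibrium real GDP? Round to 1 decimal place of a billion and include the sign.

The transfer change shifts disposable income by −$455 billion, so first-round consumption changes by c·ΔTR = 0.76 × (−$455 billion) = −$345.8 billion.
Expenditure multiplier = 1/(1 − c(1−t)) = 1/(1 − 0.76×0.9) = 1/0.316 ≈ 3.165.
The transfer multiplier is c × k ≈ 2.405, so ΔY = k × (c·ΔTR) = (−$345.8 billion) / 0.316 ≈ −$1,094.3 billion.

−$1,094.3 billion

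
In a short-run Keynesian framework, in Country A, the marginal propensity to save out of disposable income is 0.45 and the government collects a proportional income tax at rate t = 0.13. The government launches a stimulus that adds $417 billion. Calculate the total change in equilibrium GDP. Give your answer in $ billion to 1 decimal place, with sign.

+$799.6 billion

MPC = 1 − MPS = 1 − 0.45 = 0.55.
Government-spending multiplier = 1/(1 − c(1−t)) = 1/(1 − 0.55×0.87) = 1/0.5215 ≈ 1.918.
ΔY = k × ΔG = (+$417 billion) / 0.5215 ≈ +$799.6 billion.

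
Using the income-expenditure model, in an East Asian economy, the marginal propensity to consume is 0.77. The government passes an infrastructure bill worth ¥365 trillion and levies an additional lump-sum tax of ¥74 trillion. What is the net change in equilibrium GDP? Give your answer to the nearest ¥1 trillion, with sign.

Expenditure multiplier = 1/(1 − MPC) = 1/(1 − 0.77) = 1/0.23 ≈ 4.348.
ΔG contributes k·ΔG = (+¥365 trillion) / 0.23 ≈ +¥1,587 trillion.
ΔT of +¥74 trillion changes first-round spending by −c·ΔT = −¥56.98 trillion, contributing k·(−c·ΔT) = (−¥56.98 trillion) / 0.23 ≈ −¥247.7 trillion.
Net ΔY = k(ΔG − c·ΔT) = (+¥308.02 trillion) / 0.23 ≈ +¥1,339 trillion.

+¥1,339 trillion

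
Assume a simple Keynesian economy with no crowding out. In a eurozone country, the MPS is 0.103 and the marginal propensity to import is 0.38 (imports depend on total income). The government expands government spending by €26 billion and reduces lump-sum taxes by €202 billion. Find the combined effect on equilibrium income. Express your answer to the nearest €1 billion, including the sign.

+€429 billion

MPC = 1 − MPS = 1 − 0.103 = 0.897.
Expenditure multiplier = 1/(1 − c + m) = 1/(1 − 0.897 + 0.38) = 1/0.483 ≈ 2.07.
ΔG contributes k·ΔG = (+€26 billion) / 0.483 ≈ +€53.8 billion.
ΔT of −€202 billion changes first-round spending by −c·ΔT = +€181.194 billion, contributing k·(−c·ΔT) = (+€181.194 billion) / 0.483 ≈ +€375.1 billion.
Net ΔY = k(ΔG − c·ΔT) = (+€207.194 billion) / 0.483 ≈ +€429 billion.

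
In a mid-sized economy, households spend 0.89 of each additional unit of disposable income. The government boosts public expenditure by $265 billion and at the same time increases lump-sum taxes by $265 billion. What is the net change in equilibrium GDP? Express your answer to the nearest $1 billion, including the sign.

+$265 billion

Expenditure multiplier = 1/(1 − MPC) = 1/(1 − 0.89) = 1/0.11 ≈ 9.091.
ΔG contributes k·ΔG = (+$265 billion) / 0.11 ≈ +$2,409.1 billion.
ΔT of +$265 billion changes first-round spending by −c·ΔT = −$235.85 billion, contributing k·(−c·ΔT) = (−$235.85 billion) / 0.11 ≈ −$2,144.1 billion.
With ΔG = ΔT and no other leakages, the balanced-budget multiplier is 1, so ΔY = ΔG = +$265 billion.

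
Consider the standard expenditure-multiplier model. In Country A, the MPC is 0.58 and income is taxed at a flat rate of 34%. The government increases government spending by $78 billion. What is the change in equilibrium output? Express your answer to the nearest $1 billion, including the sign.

+$126 billion

Expenditure multiplier = 1/(1 − c(1−t)) = 1/(1 − 0.58×0.66) = 1/0.6172 ≈ 1.62.
ΔY = k × ΔG = (+$78 billion) / 0.6172 ≈ +$126 billion.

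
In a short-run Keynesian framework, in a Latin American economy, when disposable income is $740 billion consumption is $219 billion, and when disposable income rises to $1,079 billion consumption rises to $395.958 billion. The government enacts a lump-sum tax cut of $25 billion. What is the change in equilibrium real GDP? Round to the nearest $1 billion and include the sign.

+$27 billion

MPC = ΔC/ΔYd = (395.958 − 219)/(1,079 − 740) = 176.958/339 = 0.522.
A lump-sum tax change of −$25 billion shifts disposable income by +$25 billion; first-round consumption changes by −c × ΔT = −0.522 × (−$25 billion) = +$13.05 billion.
Expenditure multiplier = 1/(1 − MPC) = 1/(1 − 0.522) = 1/0.478 ≈ 2.092.
The tax multiplier is −c × k ≈ −1.092, so ΔY = k × (−c·ΔT) = (+$13.05 billion) / 0.478 ≈ +$27 billion.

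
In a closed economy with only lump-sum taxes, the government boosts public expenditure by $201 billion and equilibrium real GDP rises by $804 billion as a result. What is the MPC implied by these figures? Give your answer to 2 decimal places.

Implied spending multiplier k = ΔY/ΔG = 804/201 = 4.
Since k = 1/(1 − MPC), MPC = 1 − 1/k = 1 − ΔG/ΔY = 1 − 201/804 = 0.75.

0.75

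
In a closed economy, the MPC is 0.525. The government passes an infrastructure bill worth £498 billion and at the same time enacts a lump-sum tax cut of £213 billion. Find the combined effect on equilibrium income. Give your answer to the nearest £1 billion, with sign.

Expenditure multiplier = 1/(1 − MPC) = 1/(1 − 0.525) = 1/0.475 ≈ 2.105.
ΔG contributes k·ΔG = (+£498 billion) / 0.475 ≈ +£1,048.4 billion.
ΔT of −£213 billion changes first-round spending by −c·ΔT = +£111.825 billion, contributing k·(−c·ΔT) = (+£111.825 billion) / 0.475 ≈ +£235.4 billion.
Net ΔY = k(ΔG − c·ΔT) = (+£609.825 billion) / 0.475 ≈ +£1,284 billion.

+£1,284 billion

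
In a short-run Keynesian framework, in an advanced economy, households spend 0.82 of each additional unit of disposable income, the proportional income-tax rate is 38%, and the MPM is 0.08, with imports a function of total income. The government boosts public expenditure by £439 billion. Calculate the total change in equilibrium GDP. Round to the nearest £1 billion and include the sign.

Expenditure multiplier = 1/(1 − c(1−t) + m) = 1/(1 − 0.82×0.62 + 0.08) = 1/0.5716 ≈ 1.749.
ΔY = k × ΔG = (+£439 billion) / 0.5716 ≈ +£768 billion.

+£768 billion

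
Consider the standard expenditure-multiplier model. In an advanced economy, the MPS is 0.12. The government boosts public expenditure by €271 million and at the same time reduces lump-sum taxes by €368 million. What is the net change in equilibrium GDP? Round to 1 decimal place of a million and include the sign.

MPC = 1 − MPS = 1 − 0.12 = 0.88.
Expenditure multiplier = 1/(1 − MPC) = 1/(1 − 0.88) = 1/0.12 ≈ 8.333.
ΔG contributes k·ΔG = (+€271 million) / 0.12 ≈ +€2,258.3 million.
ΔT of −€368 million changes first-round spending by −c·ΔT = +€323.84 million, contributing k·(−c·ΔT) = (+€323.84 million) / 0.12 ≈ +€2,698.7 million.
Net ΔY = k(ΔG − c·ΔT) = (+€594.84 million) / 0.12 = +€4,957 million.

+€4,957.0 million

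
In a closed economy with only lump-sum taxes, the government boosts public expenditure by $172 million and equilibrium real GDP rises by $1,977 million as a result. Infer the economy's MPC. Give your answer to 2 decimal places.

Implied spending multiplier k = ΔY/ΔG = 1,977/172 ≈ 11.4942.
Since k = 1/(1 − MPC), MPC = 1 − 1/k = 1 − ΔG/ΔY = 1 − 172/1,977 ≈ 0.91.

0.91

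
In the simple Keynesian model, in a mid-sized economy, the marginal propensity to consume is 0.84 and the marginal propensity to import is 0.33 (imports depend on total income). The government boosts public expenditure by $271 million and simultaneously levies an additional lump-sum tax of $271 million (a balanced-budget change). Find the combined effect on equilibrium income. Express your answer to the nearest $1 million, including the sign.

Expenditure multiplier = 1/(1 − c + m) = 1/(1 − 0.84 + 0.33) = 1/0.49 ≈ 2.041.
ΔG contributes k·ΔG = (+$271 million) / 0.49 ≈ +$553.1 million.
ΔT of +$271 million changes first-round spending by −c·ΔT = −$227.64 million, contributing k·(−c·ΔT) = (−$227.64 million) / 0.49 ≈ −$464.6 million.
Net ΔY = k(ΔG − c·ΔT) = (+$43.36 million) / 0.49 ≈ +$88 million.

+$88 million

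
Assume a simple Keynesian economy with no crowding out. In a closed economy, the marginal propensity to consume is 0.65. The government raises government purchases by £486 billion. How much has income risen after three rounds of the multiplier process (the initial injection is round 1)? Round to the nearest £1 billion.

Round 1 adds ΔG = £486 billion; each later round is MPC = 0.65 times the previous.
After 3 rounds: 486 + 315.9 + 205.335 = ΔG·(1 − c^3)/(1 − c) = 486 × (1 − 0.274625)/0.35 ≈ £1,007 billion.

£1,007 billion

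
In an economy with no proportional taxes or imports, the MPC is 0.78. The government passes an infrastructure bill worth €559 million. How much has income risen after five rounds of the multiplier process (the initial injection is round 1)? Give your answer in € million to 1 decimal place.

Round 1 adds ΔG = €559 million; each later round is MPC = 0.78 times the previous.
After 5 rounds: 559 + 436.02 + 340.0956 + 265.274568 + 206.91416304 = ΔG·(1 − c^5)/(1 − c) = 559 × (1 − 0.2887174368)/0.22 ≈ €1,807.3 million.

€1,807.3 million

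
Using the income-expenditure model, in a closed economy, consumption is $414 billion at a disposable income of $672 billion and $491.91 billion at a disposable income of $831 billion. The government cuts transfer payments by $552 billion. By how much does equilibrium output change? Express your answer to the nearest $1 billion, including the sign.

−$530 billion

MPC = ΔC/ΔYd = (491.91 − 414)/(831 − 672) = 77.91/159 = 0.49.
The transfer change shifts disposable income by −$552 billion, so first-round consumption changes by c·ΔTR = 0.49 × (−$552 billion) = −$270.48 billion.
Expenditure multiplier = 1/(1 − MPC) = 1/(1 − 0.49) = 1/0.51 ≈ 1.961.
The transfer multiplier is c × k ≈ 0.961, so ΔY = k × (c·ΔTR) = (−$270.48 billion) / 0.51 ≈ −$530 billion.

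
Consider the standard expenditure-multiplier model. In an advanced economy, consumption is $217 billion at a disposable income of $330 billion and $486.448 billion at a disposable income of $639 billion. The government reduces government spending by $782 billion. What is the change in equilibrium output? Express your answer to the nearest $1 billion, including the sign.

−$6,109 billion

MPC = ΔC/ΔYd = (486.448 − 217)/(639 − 330) = 269.448/309 = 0.872.
Expenditure multiplier = 1/(1 − MPC) = 1/(1 − 0.872) = 1/0.128 ≈ 7.813.
ΔY = k × ΔG = (−$782 billion) / 0.128 ≈ −$6,109 billion.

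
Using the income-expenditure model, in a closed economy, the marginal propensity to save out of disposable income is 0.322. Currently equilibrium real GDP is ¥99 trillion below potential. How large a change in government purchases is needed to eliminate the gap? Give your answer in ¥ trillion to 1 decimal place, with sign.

MPC = 1 − MPS = 1 − 0.322 = 0.678.
Spending multiplier = 1/(1 − MPC) = 1/(1 − 0.678) = 1/0.322 ≈ 3.106.
Need ΔY = +¥99 trillion, so ΔG = ΔY/k = (+¥99 trillion) × 0.322 ≈ +¥31.9 trillion.
The government should increase government purchases by ¥31.9 trillion.

+¥31.9 trillion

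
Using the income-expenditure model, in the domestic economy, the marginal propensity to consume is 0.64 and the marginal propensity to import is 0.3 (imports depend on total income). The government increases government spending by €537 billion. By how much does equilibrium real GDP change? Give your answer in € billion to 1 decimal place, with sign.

+€813.6 billion

Spending multiplier = 1/(1 − c + m) = 1/(1 − 0.64 + 0.3) = 1/0.66 ≈ 1.515.
ΔY = k × ΔG = (+€537 billion) / 0.66 ≈ +€813.6 billion.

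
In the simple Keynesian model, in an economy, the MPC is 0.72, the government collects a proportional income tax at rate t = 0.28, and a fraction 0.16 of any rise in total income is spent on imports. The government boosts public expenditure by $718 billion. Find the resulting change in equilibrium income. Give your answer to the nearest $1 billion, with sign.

+$1,119 billion

Expenditure multiplier = 1/(1 − c(1−t) + m) = 1/(1 − 0.72×0.72 + 0.16) = 1/0.6416 ≈ 1.559.
ΔY = k × ΔG = (+$718 billion) / 0.6416 ≈ +$1,119 billion.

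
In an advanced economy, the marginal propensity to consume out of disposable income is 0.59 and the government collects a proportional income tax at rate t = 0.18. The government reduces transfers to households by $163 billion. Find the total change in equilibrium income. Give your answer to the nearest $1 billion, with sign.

The transfer change shifts disposable income by −$163 billion, so first-round consumption changes by c·ΔTR = 0.59 × (−$163 billion) = −$96.17 billion.
Expenditure multiplier = 1/(1 − c(1−t)) = 1/(1 − 0.59×0.82) = 1/0.5162 ≈ 1.937.
The transfer multiplier is c × k ≈ 1.143, so ΔY = k × (c·ΔTR) = (−$96.17 billion) / 0.5162 ≈ −$186 billion.

−$186 billion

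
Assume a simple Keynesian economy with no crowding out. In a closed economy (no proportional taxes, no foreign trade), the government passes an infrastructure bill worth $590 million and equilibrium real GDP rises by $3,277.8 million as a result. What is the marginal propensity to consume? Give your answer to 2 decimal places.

0.82

Implied spending multiplier k = ΔY/ΔG = 3,277.8/590 ≈ 5.5556.
Since k = 1/(1 − MPC), MPC = 1 − 1/k = 1 − ΔG/ΔY = 1 − 590/3,277.8 ≈ 0.82.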